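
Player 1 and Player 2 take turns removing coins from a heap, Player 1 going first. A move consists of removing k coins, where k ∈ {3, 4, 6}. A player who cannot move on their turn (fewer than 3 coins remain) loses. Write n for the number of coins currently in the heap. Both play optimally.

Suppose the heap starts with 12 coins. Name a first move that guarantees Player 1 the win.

Remove 3, leaving 9.

Build the W/L table. Terminal = L. A non-terminal position is W if it has a move to some L; otherwise it is L.
n=0: no move → L
n=1: no move → L
n=2: no move → L
n=3: reaches L-position 0 → W
n=4: reaches L-position 1 → W
n=5: reaches L-position 2 → W
n=6: reaches L-position 2 → W
n=7: reaches L-position 1 → W
n=8: reaches L-position 2 → W
n=9: only reaches 6(W), 5(W), 3(W), all W → L
n=10: only reaches 7(W), 6(W), 4(W), all W → L
n=11: only reaches 8(W), 7(W), 5(W), all W → L
n=12: reaches L-position 9 → W
From 12, the L positions reachable in one move are: 9.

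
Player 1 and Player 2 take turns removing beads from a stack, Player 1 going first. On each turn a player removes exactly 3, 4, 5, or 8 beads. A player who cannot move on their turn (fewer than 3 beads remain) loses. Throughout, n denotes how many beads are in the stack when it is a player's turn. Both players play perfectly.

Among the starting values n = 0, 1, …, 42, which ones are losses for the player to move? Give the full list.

0, 1, 2, 11, 12, 13, 22, 23, 24, 33, 34, 35

Build the W/L table. Terminal = L. A non-terminal position is W if it has a move to some L; otherwise it is L.
n=0: no move → L
n=1: no move → L
n=2: no move → L
n=3: W (go to 0, an L position)
n=4: W (go to 1, an L position)
n=5: W (go to 2, an L position)
n=6: W (go to 2, an L position)
n=7: W (go to 2, an L position)
n=8: W (go to 0, an L position)
n=9: W (go to 1, an L position)
n=10: W (go to 2, an L position)
n=11: L (options 8(W), 7(W), 6(W), 3(W) are all W)
n=12: L (options 9(W), 8(W), 7(W), 4(W) are all W)
n=13: L (options 10(W), 9(W), 8(W), 5(W) are all W)
n=14: W (go to 11, an L position)
n=15: W (go to 12, an L position)
n=16: W (go to 13, an L position)
n=17: W (go to 13, an L position)
n=18: W (go to 13, an L position)
n=19: W (go to 11, an L position)
n=20: W (go to 12, an L position)
n=21: W (go to 13, an L position)
n=22: L (options 19(W), 18(W), 17(W), 14(W) are all W)
n=23: L (options 20(W), 19(W), 18(W), 15(W) are all W)
n=24: L (options 21(W), 20(W), 19(W), 16(W) are all W)
n=25: W (go to 22, an L position)
n=26: W (go to 23, an L position)
n=27: W (go to 24, an L position)
n=28: W (go to 24, an L position)
n=29: W (go to 24, an L position)
n=30: W (go to 22, an L position)
n=31: W (go to 23, an L position)
n=32: W (go to 24, an L position)
n=33: L (options 30(W), 29(W), 28(W), 25(W) are all W)
n=34: L (options 31(W), 30(W), 29(W), 26(W) are all W)
n=35: L (options 32(W), 31(W), 30(W), 27(W) are all W)
n=36: W (go to 33, an L position)
n=37: W (go to 34, an L position)
n=38: W (go to 35, an L position)
n=39: W (go to 35, an L position)
n=40: W (go to 35, an L position)
n=41: W (go to 33, an L position)
n=42: W (go to 34, an L position)
The losing starting values of n are exactly the entries labelled L in this table (12 of them).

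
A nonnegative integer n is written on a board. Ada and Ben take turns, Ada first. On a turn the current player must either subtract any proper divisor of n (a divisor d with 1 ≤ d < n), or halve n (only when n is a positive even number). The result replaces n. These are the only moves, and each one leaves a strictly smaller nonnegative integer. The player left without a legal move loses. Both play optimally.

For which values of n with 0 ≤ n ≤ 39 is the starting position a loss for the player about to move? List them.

Work bottom-up. With no move the player to move loses. Otherwise the position is W if at least one move leads to an L position for the opponent, and L if every move leads to a W.
n=0: no move → L
n=1: no move → L
n=2: W (go to 1, an L position)
n=3: L (sole option 2(W) is W)
n=4: W (go to 3, an L position)
n=5: L (sole option 4(W) is W)
n=6: W (go to 3, an L position)
n=7: L (sole option 6(W) is W)
n=8: W (go to 7, an L position)
n=9: L (options 6(W), 8(W) are all W)
n=10: W (go to 5, an L position)
n=11: L (sole option 10(W) is W)
n=12: W (go to 9, an L position)
n=13: L (sole option 12(W) is W)
n=14: W (go to 7, an L position)
n=15: L (options 10(W), 12(W), 14(W) are all W)
n=16: W (go to 15, an L position)
n=17: L (sole option 16(W) is W)
n=18: W (go to 9, an L position)
n=19: L (sole option 18(W) is W)
n=20: W (go to 15, an L position)
n=21: L (options 14(W), 18(W), 20(W) are all W)
n=22: W (go to 11, an L position)
n=23: L (sole option 22(W) is W)
n=24: W (go to 21, an L position)
n=25: L (options 20(W), 24(W) are all W)
n=26: W (go to 13, an L position)
n=27: L (options 18(W), 24(W), 26(W) are all W)
n=28: W (go to 21, an L position)
n=29: L (sole option 28(W) is W)
n=30: W (go to 15, an L position)
n=31: L (sole option 30(W) is W)
n=32: W (go to 31, an L position)
n=33: L (options 22(W), 30(W), 32(W) are all W)
n=34: W (go to 17, an L position)
n=35: L (options 28(W), 30(W), 34(W) are all W)
n=36: W (go to 27, an L position)
n=37: L (sole option 36(W) is W)
n=38: W (go to 19, an L position)
n=39: L (options 26(W), 36(W), 38(W) are all W)
The losing starting values of n are exactly the entries labelled L in this table (21 of them).

0, 1, 3, 5, 7, 9, 11, 13, 15, 17, 19, 21, 23, 25, 27, 29, 31, 33, 35, 37, 39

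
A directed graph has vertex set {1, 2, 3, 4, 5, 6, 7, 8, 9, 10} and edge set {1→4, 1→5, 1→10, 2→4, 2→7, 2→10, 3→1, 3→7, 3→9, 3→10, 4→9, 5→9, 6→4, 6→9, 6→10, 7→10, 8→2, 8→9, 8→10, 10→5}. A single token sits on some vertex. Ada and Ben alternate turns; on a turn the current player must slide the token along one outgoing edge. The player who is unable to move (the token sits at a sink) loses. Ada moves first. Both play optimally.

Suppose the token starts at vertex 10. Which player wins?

Ben wins.

Compute win/loss labels from the base case upward. A position with no move is L. Any other position is W if it can reach an L in one move, else L.
Every edge goes from a vertex to one that appears earlier in the order 9, 4, 5, 10, 1, 7, 6, 2, 8, 3, so processing vertices in that order labels each vertex after all of its successors.
9: no outgoing edge → L
4: →9(L), so W
5: →9(L), so W
10: →5(W) only, which is W, so L
1: →10(L), so W
7: →10(L), so W
6: →10(L), so W
2: →10(L), so W
8: →10(L), so W
3: →10(L), so W
Every move from 10 reaches a W position, so the mover loses.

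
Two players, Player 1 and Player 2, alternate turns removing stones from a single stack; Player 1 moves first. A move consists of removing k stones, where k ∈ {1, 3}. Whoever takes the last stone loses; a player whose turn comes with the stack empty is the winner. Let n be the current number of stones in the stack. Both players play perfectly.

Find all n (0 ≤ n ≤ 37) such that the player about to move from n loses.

Positions with no move are W. A position that does have a move is losing for the player to move precisely when every available move leads to a winning position for the opponent. Fill in the labels:
n=0: no move; the opponent has just taken the last stone and therefore loses → W
n=1: only reaches 0(W), which is W → L
n=2: reaches L-position 1 → W
n=3: only reaches 2(W), 0(W), all W → L
n=4: reaches L-position 3 → W
n=5: only reaches 4(W), 2(W), all W → L
n=6: reaches L-position 5 → W
n=7: only reaches 6(W), 4(W), all W → L
n=8: reaches L-position 7 → W
n=9: only reaches 8(W), 6(W), all W → L
n=10: reaches L-position 9 → W
n=11: only reaches 10(W), 8(W), all W → L
n=12: reaches L-position 11 → W
n=13: only reaches 12(W), 10(W), all W → L
n=14: reaches L-position 13 → W
n=15: only reaches 14(W), 12(W), all W → L
n=16: reaches L-position 15 → W
n=17: only reaches 16(W), 14(W), all W → L
n=18: reaches L-position 17 → W
n=19: only reaches 18(W), 16(W), all W → L
n=20: reaches L-position 19 → W
n=21: only reaches 20(W), 18(W), all W → L
n=22: reaches L-position 21 → W
n=23: only reaches 22(W), 20(W), all W → L
n=24: reaches L-position 23 → W
n=25: only reaches 24(W), 22(W), all W → L
n=26: reaches L-position 25 → W
n=27: only reaches 26(W), 24(W), all W → L
n=28: reaches L-position 27 → W
n=29: only reaches 28(W), 26(W), all W → L
n=30: reaches L-position 29 → W
n=31: only reaches 30(W), 28(W), all W → L
n=32: reaches L-position 31 → W
n=33: only reaches 32(W), 30(W), all W → L
n=34: reaches L-position 33 → W
n=35: only reaches 34(W), 32(W), all W → L
n=36: reaches L-position 35 → W
n=37: only reaches 36(W), 34(W), all W → L
Reading off the rows marked L gives the requested list; there are 19 such values of n.

1, 3, 5, 7, 9, 11, 13, 15, 17, 19, 21, 23, 25, 27, 29, 31, 33, 35, 37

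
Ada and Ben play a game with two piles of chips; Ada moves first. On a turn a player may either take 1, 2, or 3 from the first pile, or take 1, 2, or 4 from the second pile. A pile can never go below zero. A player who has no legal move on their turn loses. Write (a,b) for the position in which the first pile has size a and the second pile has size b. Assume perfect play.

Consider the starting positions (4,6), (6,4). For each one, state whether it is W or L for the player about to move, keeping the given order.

Use the standard recursion: the mover loses at a terminal position; elsewhere, the mover wins exactly when some move hands the opponent an L position.
No move ever increases a pile, so every position that can arise here has a ≤ 6 and b ≤ 6; it is enough to label the cells with 0 ≤ a ≤ 6 and 0 ≤ b ≤ 6.
Every move lowers a or b (never raises either), so fill the grid row by row in increasing a, and left to right within a row: each cell's successors are then already labelled.
      b=0  b=1  b=2  b=3  b=4  b=5  b=6
a=0:    L    W    W    L    W    W    L
a=1:    W    L    W    W    L    W    W
a=2:    W    W    L    W    W    L    W
a=3:    W    W    W    W    W    W    W
a=4:    L    W    W    L    W    W    L
a=5:    W    L    W    W    L    W    W
a=6:    W    W    L    W    W    L    W
Cells with no legal move (terminal, hence L): (0,0).
The remaining L cells, each justified by listing all of its moves:
(0,3): →(0,2)(W), (0,1)(W) — all W, so L
(0,6): →(0,5)(W), (0,4)(W), (0,2)(W) — all W, so L
(1,1): →(0,1)(W), (1,0)(W) — all W, so L
(1,4): →(0,4)(W), (1,3)(W), (1,2)(W), (1,0)(W) — all W, so L
(2,2): →(1,2)(W), (0,2)(W), (2,1)(W), (2,0)(W) — all W, so L
(2,5): →(1,5)(W), (0,5)(W), (2,4)(W), (2,3)(W), (2,1)(W) — all W, so L
(4,0): →(3,0)(W), (2,0)(W), (1,0)(W) — all W, so L
(4,3): →(3,3)(W), (2,3)(W), (1,3)(W), (4,2)(W), (4,1)(W) — all W, so L
(4,6): →(3,6)(W), (2,6)(W), (1,6)(W), (4,5)(W), (4,4)(W), (4,2)(W) — all W, so L
(5,1): →(4,1)(W), (3,1)(W), (2,1)(W), (5,0)(W) — all W, so L
(5,4): →(4,4)(W), (3,4)(W), (2,4)(W), (5,3)(W), (5,2)(W), (5,0)(W) — all W, so L
(6,2): →(5,2)(W), (4,2)(W), (3,2)(W), (6,1)(W), (6,0)(W) — all W, so L
(6,5): →(5,5)(W), (4,5)(W), (3,5)(W), (6,4)(W), (6,3)(W), (6,1)(W) — all W, so L
Every other cell has at least one move into one of the L cells above, so it is W.
(4,6): one of the L cells justified above, so L
(6,4): the move to (5,4) reaches an L cell, so W

(4,6): L, (6,4): W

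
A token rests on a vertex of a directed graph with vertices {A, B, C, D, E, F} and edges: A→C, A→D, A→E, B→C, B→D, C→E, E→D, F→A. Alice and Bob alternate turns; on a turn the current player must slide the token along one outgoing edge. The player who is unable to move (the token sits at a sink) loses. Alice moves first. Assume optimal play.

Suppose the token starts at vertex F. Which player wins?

Bob wins.

Classify positions by backward induction: terminal positions (no move available) are L. From any other position, the mover wins iff some move reaches an L.
Every edge goes from a vertex to one that appears earlier in the order D, E, C, A, B, F, so processing vertices in that order labels each vertex after all of its successors.
D: no outgoing edge → L
E: W (go to D, an L position)
C: L (sole option E(W) is W)
A: W (go to C, an L position)
B: W (go to C, an L position)
F: L (sole option A(W) is W)
Every move from F reaches a W position, so the mover loses.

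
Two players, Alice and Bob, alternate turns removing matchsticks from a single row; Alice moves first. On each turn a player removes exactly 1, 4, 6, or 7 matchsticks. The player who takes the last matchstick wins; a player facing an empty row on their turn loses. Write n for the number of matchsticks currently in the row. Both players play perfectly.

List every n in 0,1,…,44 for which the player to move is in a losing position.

Compute win/loss labels from the base case upward. A position with no move is L. Any other position is W if it can reach an L in one move, else L.
n=0: no move → L
n=1: reaches L-position 0 → W
n=2: only reaches 1(W), which is W → L
n=3: reaches L-position 2 → W
n=4: reaches L-position 0 → W
n=5: only reaches 4(W), 1(W), all W → L
n=6: reaches L-position 5 → W
n=7: reaches L-position 0 → W
n=8: reaches L-position 2 → W
n=9: reaches L-position 5 → W
n=10: only reaches 9(W), 6(W), 4(W), 3(W), all W → L
n=11: reaches L-position 10 → W
n=12: reaches L-position 5 → W
n=13: only reaches 12(W), 9(W), 7(W), 6(W), all W → L
n=14: reaches L-position 13 → W
n=15: only reaches 14(W), 11(W), 9(W), 8(W), all W → L
n=16: reaches L-position 15 → W
n=17: reaches L-position 13 → W
n=18: only reaches 17(W), 14(W), 12(W), 11(W), all W → L
n=19: reaches L-position 18 → W
n=20: reaches L-position 13 → W
n=21: reaches L-position 15 → W
n=22: reaches L-position 18 → W
n=23: only reaches 22(W), 19(W), 17(W), 16(W), all W → L
n=24: reaches L-position 23 → W
n=25: reaches L-position 18 → W
n=26: only reaches 25(W), 22(W), 20(W), 19(W), all W → L
n=27: reaches L-position 26 → W
n=28: only reaches 27(W), 24(W), 22(W), 21(W), all W → L
n=29: reaches L-position 28 → W
n=30: reaches L-position 26 → W
n=31: only reaches 30(W), 27(W), 25(W), 24(W), all W → L
n=32: reaches L-position 31 → W
n=33: reaches L-position 26 → W
n=34: reaches L-position 28 → W
n=35: reaches L-position 31 → W
n=36: only reaches 35(W), 32(W), 30(W), 29(W), all W → L
n=37: reaches L-position 36 → W
n=38: reaches L-position 31 → W
n=39: only reaches 38(W), 35(W), 33(W), 32(W), all W → L
n=40: reaches L-position 39 → W
n=41: only reaches 40(W), 37(W), 35(W), 34(W), all W → L
n=42: reaches L-position 41 → W
n=43: reaches L-position 39 → W
n=44: only reaches 43(W), 40(W), 38(W), 37(W), all W → L
The losing starting values of n are exactly the entries labelled L in this table (15 of them).

0, 2, 5, 10, 13, 15, 18, 23, 26, 28, 31, 36, 39, 41, 44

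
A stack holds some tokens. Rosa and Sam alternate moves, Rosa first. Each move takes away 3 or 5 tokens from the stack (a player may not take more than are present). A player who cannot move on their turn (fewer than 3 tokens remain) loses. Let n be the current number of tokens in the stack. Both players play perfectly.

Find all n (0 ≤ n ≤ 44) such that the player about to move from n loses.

Positions with no move are L. A position that does have a move is losing for the player to move precisely when every available move leads to a winning position for the opponent. Fill in the labels:
n=0: no move → L
n=1: no move → L
n=2: no move → L
n=3: →0(L), so W
n=4: →1(L), so W
n=5: →2(L), so W
n=6: →1(L), so W
n=7: →2(L), so W
n=8: →5(W), 3(W) — all W, so L
n=9: →6(W), 4(W) — all W, so L
n=10: →7(W), 5(W) — all W, so L
n=11: →8(L), so W
n=12: →9(L), so W
n=13: →10(L), so W
n=14: →9(L), so W
n=15: →10(L), so W
n=16: →13(W), 11(W) — all W, so L
n=17: →14(W), 12(W) — all W, so L
n=18: →15(W), 13(W) — all W, so L
n=19: →16(L), so W
n=20: →17(L), so W
n=21: →18(L), so W
n=22: →17(L), so W
n=23: →18(L), so W
n=24: →21(W), 19(W) — all W, so L
n=25: →22(W), 20(W) — all W, so L
n=26: →23(W), 21(W) — all W, so L
n=27: →24(L), so W
n=28: →25(L), so W
n=29: →26(L), so W
n=30: →25(L), so W
n=31: →26(L), so W
n=32: →29(W), 27(W) — all W, so L
n=33: →30(W), 28(W) — all W, so L
n=34: →31(W), 29(W) — all W, so L
n=35: →32(L), so W
n=36: →33(L), so W
n=37: →34(L), so W
n=38: →33(L), so W
n=39: →34(L), so W
n=40: →37(W), 35(W) — all W, so L
n=41: →38(W), 36(W) — all W, so L
n=42: →39(W), 37(W) — all W, so L
n=43: →40(L), so W
n=44: →41(L), so W
The losing starting values of n are exactly the entries labelled L in this table (18 of them).

0, 1, 2, 8, 9, 10, 16, 17, 18, 24, 25, 26, 32, 33, 34, 40, 41, 42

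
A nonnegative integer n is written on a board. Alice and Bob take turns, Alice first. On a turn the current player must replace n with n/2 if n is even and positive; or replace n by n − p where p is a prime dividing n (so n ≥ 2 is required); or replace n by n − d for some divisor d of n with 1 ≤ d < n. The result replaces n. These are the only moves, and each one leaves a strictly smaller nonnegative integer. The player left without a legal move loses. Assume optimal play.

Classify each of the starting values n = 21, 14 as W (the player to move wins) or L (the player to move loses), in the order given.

21: W, 14: L

Work bottom-up. With no move the player to move loses. Otherwise the position is W if at least one move leads to an L position for the opponent, and L if every move leads to a W.
n=0: no move → L
n=1: no move → L
n=2: reaches L-position 0 → W
n=3: reaches L-position 0 → W
n=4: only reaches 2(W), 3(W), all W → L
n=5: reaches L-position 0 → W
n=6: reaches L-position 4 → W
n=7: reaches L-position 0 → W
n=8: reaches L-position 4 → W
n=9: only reaches 6(W), 8(W), all W → L
n=10: reaches L-position 9 → W
n=11: reaches L-position 0 → W
n=12: reaches L-position 9 → W
n=13: reaches L-position 0 → W
n=14: only reaches 7(W), 12(W), 13(W), all W → L
n=15: reaches L-position 14 → W
n=16: reaches L-position 14 → W
n=17: reaches L-position 0 → W
n=18: reaches L-position 9 → W
n=19: reaches L-position 0 → W
n=20: only reaches 10(W), 15(W), 16(W), 18(W), 19(W), all W → L
n=21: reaches L-position 14 → W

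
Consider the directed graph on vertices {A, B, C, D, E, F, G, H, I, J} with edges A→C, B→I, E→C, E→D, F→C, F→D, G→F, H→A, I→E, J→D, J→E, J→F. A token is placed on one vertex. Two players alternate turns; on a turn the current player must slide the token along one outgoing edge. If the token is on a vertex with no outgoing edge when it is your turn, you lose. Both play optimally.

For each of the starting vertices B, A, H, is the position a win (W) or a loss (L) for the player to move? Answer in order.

Compute win/loss labels from the base case upward. A position with no move is L. Any other position is W if it can reach an L in one move, else L.
Every edge goes from a vertex to one that appears earlier in the order C, D, F, G, A, H, E, I, J, B, so processing vertices in that order labels each vertex after all of its successors.
C: no outgoing edge → L
D: no outgoing edge → L
F: reaches L-position D → W
G: only reaches F(W), which is W → L
A: reaches L-position C → W
H: only reaches A(W), which is W → L
E: reaches L-position D → W
I: only reaches E(W), which is W → L
J: reaches L-position D → W
B: reaches L-position I → W

B: W, A: W, H: L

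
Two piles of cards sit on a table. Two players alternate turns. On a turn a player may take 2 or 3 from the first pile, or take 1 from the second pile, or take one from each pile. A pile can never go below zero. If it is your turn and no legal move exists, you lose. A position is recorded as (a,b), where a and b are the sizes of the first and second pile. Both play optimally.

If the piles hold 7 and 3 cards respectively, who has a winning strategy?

Build the W/L table. Terminal = L. A non-terminal position is W if it has a move to some L; otherwise it is L.
No move ever increases a pile, so every position that can arise here has a ≤ 7 and b ≤ 3; it is enough to label the cells with 0 ≤ a ≤ 7 and 0 ≤ b ≤ 3.
Every move lowers a or b (never raises either), so fill the grid row by row in increasing a, and left to right within a row: each cell's successors are then already labelled.
      b=0  b=1  b=2  b=3
a=0:    L    W    L    W
a=1:    L    W    L    W
a=2:    W    W    W    W
a=3:    W    L    W    L
a=4:    W    L    W    L
a=5:    L    W    W    W
a=6:    L    W    L    W
a=7:    W    W    L    W
Cells with no legal move (terminal, hence L): (0,0), (1,0).
The remaining L cells, each justified by listing all of its moves:
(0,2): L (sole option (0,1)(W) is W)
(1,2): L (options (1,1)(W), (0,1)(W) are all W)
(3,1): L (options (1,1)(W), (0,1)(W), (3,0)(W), (2,0)(W) are all W)
(3,3): L (options (1,3)(W), (0,3)(W), (3,2)(W), (2,2)(W) are all W)
(4,1): L (options (2,1)(W), (1,1)(W), (4,0)(W), (3,0)(W) are all W)
(4,3): L (options (2,3)(W), (1,3)(W), (4,2)(W), (3,2)(W) are all W)
(5,0): L (options (3,0)(W), (2,0)(W) are all W)
(6,0): L (options (4,0)(W), (3,0)(W) are all W)
(6,2): L (options (4,2)(W), (3,2)(W), (6,1)(W), (5,1)(W) are all W)
(7,2): L (options (5,2)(W), (4,2)(W), (7,1)(W), (6,1)(W) are all W)
Every other cell has at least one move into one of the L cells above, so it is W.
From (7,3) the player to move can move to (4,3), reaching an L position.

The first player wins.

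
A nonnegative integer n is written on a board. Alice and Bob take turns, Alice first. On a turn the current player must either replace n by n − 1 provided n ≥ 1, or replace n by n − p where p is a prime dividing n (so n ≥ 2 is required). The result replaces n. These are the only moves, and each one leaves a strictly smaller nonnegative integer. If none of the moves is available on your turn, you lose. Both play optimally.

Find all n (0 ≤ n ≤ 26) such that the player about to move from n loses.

Use the standard recursion: the mover loses at a terminal position; elsewhere, the mover wins exactly when some move hands the opponent an L position.
n=0: no move → L
n=1: W (go to 0, an L position)
n=2: W (go to 0, an L position)
n=3: W (go to 0, an L position)
n=4: L (options 2(W), 3(W) are all W)
n=5: W (go to 0, an L position)
n=6: W (go to 4, an L position)
n=7: W (go to 0, an L position)
n=8: L (options 6(W), 7(W) are all W)
n=9: W (go to 8, an L position)
n=10: W (go to 8, an L position)
n=11: W (go to 0, an L position)
n=12: L (options 9(W), 10(W), 11(W) are all W)
n=13: W (go to 0, an L position)
n=14: W (go to 12, an L position)
n=15: W (go to 12, an L position)
n=16: L (options 14(W), 15(W) are all W)
n=17: W (go to 0, an L position)
n=18: W (go to 16, an L position)
n=19: W (go to 0, an L position)
n=20: L (options 15(W), 18(W), 19(W) are all W)
n=21: W (go to 20, an L position)
n=22: W (go to 20, an L position)
n=23: W (go to 0, an L position)
n=24: L (options 21(W), 22(W), 23(W) are all W)
n=25: W (go to 20, an L position)
n=26: W (go to 24, an L position)
The losing starting values of n are exactly the entries labelled L in this table (7 of them).

0, 4, 8, 12, 16, 20, 24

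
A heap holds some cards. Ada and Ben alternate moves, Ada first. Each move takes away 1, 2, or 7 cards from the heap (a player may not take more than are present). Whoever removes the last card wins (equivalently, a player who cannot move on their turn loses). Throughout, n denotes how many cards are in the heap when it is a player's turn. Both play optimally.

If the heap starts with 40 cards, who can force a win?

Ada wins.

Use the standard recursion: the mover loses at a terminal position; elsewhere, the mover wins exactly when some move hands the opponent an L position.
n=0: no move → L
n=1: reaches L-position 0 → W
n=2: reaches L-position 0 → W
n=3: only reaches 2(W), 1(W), all W → L
n=4: reaches L-position 3 → W
n=5: reaches L-position 3 → W
n=6: only reaches 5(W), 4(W), all W → L
n=7: reaches L-position 6 → W
n=8: reaches L-position 6 → W
n=9: only reaches 8(W), 7(W), 2(W), all W → L
n=10: reaches L-position 9 → W
n=11: reaches L-position 9 → W
n=12: only reaches 11(W), 10(W), 5(W), all W → L
n=13: reaches L-position 12 → W
n=14: reaches L-position 12 → W
n=15: only reaches 14(W), 13(W), 8(W), all W → L
n=16: reaches L-position 15 → W
n=17: reaches L-position 15 → W
n=18: only reaches 17(W), 16(W), 11(W), all W → L
n=19: reaches L-position 18 → W
n=20: reaches L-position 18 → W
n=21: only reaches 20(W), 19(W), 14(W), all W → L
n=22: reaches L-position 21 → W
n=23: reaches L-position 21 → W
n=24: only reaches 23(W), 22(W), 17(W), all W → L
n=25: reaches L-position 24 → W
n=26: reaches L-position 24 → W
n=27: only reaches 26(W), 25(W), 20(W), all W → L
n=28: reaches L-position 27 → W
n=29: reaches L-position 27 → W
n=30: only reaches 29(W), 28(W), 23(W), all W → L
n=31: reaches L-position 30 → W
n=32: reaches L-position 30 → W
n=33: only reaches 32(W), 31(W), 26(W), all W → L
n=34: reaches L-position 33 → W
n=35: reaches L-position 33 → W
n=36: only reaches 35(W), 34(W), 29(W), all W → L
n=37: reaches L-position 36 → W
n=38: reaches L-position 36 → W
n=39: only reaches 38(W), 37(W), 32(W), all W → L
n=40: reaches L-position 39 → W
From 40 Ada can remove 1, leaving 39, reaching an L position.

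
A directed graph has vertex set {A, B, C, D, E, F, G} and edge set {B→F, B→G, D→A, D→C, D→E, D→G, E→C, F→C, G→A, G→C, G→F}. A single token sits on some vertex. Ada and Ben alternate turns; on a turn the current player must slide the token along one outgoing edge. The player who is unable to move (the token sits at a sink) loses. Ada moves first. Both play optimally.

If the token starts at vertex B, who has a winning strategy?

Use the standard recursion: the mover loses at a terminal position; elsewhere, the mover wins exactly when some move hands the opponent an L position.
Every edge goes from a vertex to one that appears earlier in the order A, C, F, G, E, B, D, so processing vertices in that order labels each vertex after all of its successors.
A: no outgoing edge → L
C: no outgoing edge → L
F: W (go to C, an L position)
G: W (go to C, an L position)
E: W (go to C, an L position)
B: L (options G(W), F(W) are all W)
D: W (go to C, an L position)
The starting position B is L: whatever Ada does, the opponent receives a W position.

Ben wins.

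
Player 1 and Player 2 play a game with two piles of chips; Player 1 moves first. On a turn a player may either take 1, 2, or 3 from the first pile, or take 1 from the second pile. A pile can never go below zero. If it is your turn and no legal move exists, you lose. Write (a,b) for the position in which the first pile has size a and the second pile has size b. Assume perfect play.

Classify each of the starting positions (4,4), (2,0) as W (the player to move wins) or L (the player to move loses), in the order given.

(4,4): L, (2,0): W

Positions with no move are L. A position that does have a move is losing for the player to move precisely when every available move leads to a winning position for the opponent. Fill in the labels:
No move ever increases a pile, so every position that can arise here has a ≤ 4 and b ≤ 4; it is enough to label the cells with 0 ≤ a ≤ 4 and 0 ≤ b ≤ 4.
Every move lowers a or b (never raises either), so fill the grid row by row in increasing a, and left to right within a row: each cell's successors are then already labelled.
      b=0  b=1  b=2  b=3  b=4
a=0:    L    W    L    W    L
a=1:    W    L    W    L    W
a=2:    W    W    W    W    W
a=3:    W    W    W    W    W
a=4:    L    W    L    W    L
Cells with no legal move (terminal, hence L): (0,0).
The remaining L cells, each justified by listing all of its moves:
(0,2): only reaches (0,1)(W), which is W → L
(0,4): only reaches (0,3)(W), which is W → L
(1,1): only reaches (0,1)(W), (1,0)(W), all W → L
(1,3): only reaches (0,3)(W), (1,2)(W), all W → L
(4,0): only reaches (3,0)(W), (2,0)(W), (1,0)(W), all W → L
(4,2): only reaches (3,2)(W), (2,2)(W), (1,2)(W), (4,1)(W), all W → L
(4,4): only reaches (3,4)(W), (2,4)(W), (1,4)(W), (4,3)(W), all W → L
Every other cell has at least one move into one of the L cells above, so it is W.
(4,4): one of the L cells justified above, so L
(2,0): the move to (0,0) reaches an L cell, so W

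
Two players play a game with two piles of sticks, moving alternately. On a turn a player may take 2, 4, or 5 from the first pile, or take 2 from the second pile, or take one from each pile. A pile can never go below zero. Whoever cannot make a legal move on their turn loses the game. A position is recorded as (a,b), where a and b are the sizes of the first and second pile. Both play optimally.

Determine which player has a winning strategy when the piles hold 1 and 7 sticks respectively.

Use the standard recursion: the mover loses at a terminal position; elsewhere, the mover wins exactly when some move hands the opponent an L position.
No move ever increases a pile, so every position that can arise here has a ≤ 1 and b ≤ 7; it is enough to label the cells with 0 ≤ a ≤ 1 and 0 ≤ b ≤ 7.
Every move lowers a or b (never raises either), so fill the grid row by row in increasing a, and left to right within a row: each cell's successors are then already labelled.
      b=0  b=1  b=2  b=3  b=4  b=5  b=6  b=7
a=0:    L    L    W    W    L    L    W    W
a=1:    L    W    W    L    L    W    W    L
Cells with no legal move (terminal, hence L): (0,0), (0,1), (1,0).
The remaining L cells, each justified by listing all of its moves:
(0,4): L (sole option (0,2)(W) is W)
(0,5): L (sole option (0,3)(W) is W)
(1,3): L (options (1,1)(W), (0,2)(W) are all W)
(1,4): L (options (1,2)(W), (0,3)(W) are all W)
(1,7): L (options (1,5)(W), (0,6)(W) are all W)
Every other cell has at least one move into one of the L cells above, so it is W.
The starting position (1,7) is L: whatever the player to move does, the opponent receives a W position.

The second player wins.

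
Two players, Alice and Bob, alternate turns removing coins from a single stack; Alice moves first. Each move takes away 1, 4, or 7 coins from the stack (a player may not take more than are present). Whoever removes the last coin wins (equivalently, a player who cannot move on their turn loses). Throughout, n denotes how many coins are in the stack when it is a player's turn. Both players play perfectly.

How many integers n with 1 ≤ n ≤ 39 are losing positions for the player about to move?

Positions with no move are L. A position that does have a move is losing for the player to move precisely when every available move leads to a winning position for the opponent. Fill in the labels:
n=0: no move → L
n=1: can move to 0, which is L ⇒ W
n=2: the only move is to 1(W), a W ⇒ L
n=3: can move to 2, which is L ⇒ W
n=4: can move to 0, which is L ⇒ W
n=5: moves to 4(W), 1(W); every one is W ⇒ L
n=6: can move to 5, which is L ⇒ W
n=7: can move to 0, which is L ⇒ W
n=8: moves to 7(W), 4(W), 1(W); every one is W ⇒ L
n=9: can move to 8, which is L ⇒ W
n=10: moves to 9(W), 6(W), 3(W); every one is W ⇒ L
n=11: can move to 10, which is L ⇒ W
n=12: can move to 8, which is L ⇒ W
n=13: moves to 12(W), 9(W), 6(W); every one is W ⇒ L
n=14: can move to 13, which is L ⇒ W
n=15: can move to 8, which is L ⇒ W
n=16: moves to 15(W), 12(W), 9(W); every one is W ⇒ L
n=17: can move to 16, which is L ⇒ W
n=18: moves to 17(W), 14(W), 11(W); every one is W ⇒ L
n=19: can move to 18, which is L ⇒ W
n=20: can move to 16, which is L ⇒ W
n=21: moves to 20(W), 17(W), 14(W); every one is W ⇒ L
n=22: can move to 21, which is L ⇒ W
n=23: can move to 16, which is L ⇒ W
n=24: moves to 23(W), 20(W), 17(W); every one is W ⇒ L
n=25: can move to 24, which is L ⇒ W
n=26: moves to 25(W), 22(W), 19(W); every one is W ⇒ L
n=27: can move to 26, which is L ⇒ W
n=28: can move to 24, which is L ⇒ W
n=29: moves to 28(W), 25(W), 22(W); every one is W ⇒ L
n=30: can move to 29, which is L ⇒ W
n=31: can move to 24, which is L ⇒ W
n=32: moves to 31(W), 28(W), 25(W); every one is W ⇒ L
n=33: can move to 32, which is L ⇒ W
n=34: moves to 33(W), 30(W), 27(W); every one is W ⇒ L
n=35: can move to 34, which is L ⇒ W
n=36: can move to 32, which is L ⇒ W
n=37: moves to 36(W), 33(W), 30(W); every one is W ⇒ L
n=38: can move to 37, which is L ⇒ W
n=39: can move to 32, which is L ⇒ W
L entries with 1 ≤ n ≤ 39 (n=0 is outside the asked range and is not counted): n = 2, 5, 8, 10, 13, 16, 18, 21, 24, 26, 29, 32, 34, 37; that makes 14.

14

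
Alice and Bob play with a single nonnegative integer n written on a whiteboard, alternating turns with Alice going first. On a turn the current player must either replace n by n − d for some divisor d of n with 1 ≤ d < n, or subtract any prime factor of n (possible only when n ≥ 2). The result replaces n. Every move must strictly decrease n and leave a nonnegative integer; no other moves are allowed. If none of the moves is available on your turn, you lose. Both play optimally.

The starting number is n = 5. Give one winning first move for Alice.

Move to 0.

Work bottom-up. With no move the player to move loses. Otherwise the position is W if at least one move leads to an L position for the opponent, and L if every move leads to a W.
n=0: no move → L
n=1: no move → L
n=2: W (go to 0, an L position)
n=3: W (go to 0, an L position)
n=4: L (options 2(W), 3(W) are all W)
n=5: W (go to 0, an L position)
From 5, the L positions reachable in one move are: 0, 4. Any move reaching one of these is winning.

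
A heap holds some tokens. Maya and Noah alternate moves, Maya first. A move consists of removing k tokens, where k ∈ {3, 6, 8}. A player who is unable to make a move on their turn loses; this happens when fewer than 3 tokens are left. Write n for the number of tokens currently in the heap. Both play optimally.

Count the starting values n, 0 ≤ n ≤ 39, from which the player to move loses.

12

Positions with no move are L. A position that does have a move is losing for the player to move precisely when every available move leads to a winning position for the opponent. Fill in the labels:
n=0: no move → L
n=1: no move → L
n=2: no move → L
n=3: can move to 0, which is L ⇒ W
n=4: can move to 1, which is L ⇒ W
n=5: can move to 2, which is L ⇒ W
n=6: can move to 0, which is L ⇒ W
n=7: can move to 1, which is L ⇒ W
n=8: can move to 2, which is L ⇒ W
n=9: can move to 1, which is L ⇒ W
n=10: can move to 2, which is L ⇒ W
n=11: moves to 8(W), 5(W), 3(W); every one is W ⇒ L
n=12: moves to 9(W), 6(W), 4(W); every one is W ⇒ L
n=13: moves to 10(W), 7(W), 5(W); every one is W ⇒ L
n=14: can move to 11, which is L ⇒ W
n=15: can move to 12, which is L ⇒ W
n=16: can move to 13, which is L ⇒ W
n=17: can move to 11, which is L ⇒ W
n=18: can move to 12, which is L ⇒ W
n=19: can move to 13, which is L ⇒ W
n=20: can move to 12, which is L ⇒ W
n=21: can move to 13, which is L ⇒ W
n=22: moves to 19(W), 16(W), 14(W); every one is W ⇒ L
n=23: moves to 20(W), 17(W), 15(W); every one is W ⇒ L
n=24: moves to 21(W), 18(W), 16(W); every one is W ⇒ L
n=25: can move to 22, which is L ⇒ W
n=26: can move to 23, which is L ⇒ W
n=27: can move to 24, which is L ⇒ W
n=28: can move to 22, which is L ⇒ W
n=29: can move to 23, which is L ⇒ W
n=30: can move to 24, which is L ⇒ W
n=31: can move to 23, which is L ⇒ W
n=32: can move to 24, which is L ⇒ W
n=33: moves to 30(W), 27(W), 25(W); every one is W ⇒ L
n=34: moves to 31(W), 28(W), 26(W); every one is W ⇒ L
n=35: moves to 32(W), 29(W), 27(W); every one is W ⇒ L
n=36: can move to 33, which is L ⇒ W
n=37: can move to 34, which is L ⇒ W
n=38: can move to 35, which is L ⇒ W
n=39: can move to 33, which is L ⇒ W
L entries with 0 ≤ n ≤ 39: n = 0, 1, 2, 11, 12, 13, 22, 23, 24, 33, 34, 35; that makes 12.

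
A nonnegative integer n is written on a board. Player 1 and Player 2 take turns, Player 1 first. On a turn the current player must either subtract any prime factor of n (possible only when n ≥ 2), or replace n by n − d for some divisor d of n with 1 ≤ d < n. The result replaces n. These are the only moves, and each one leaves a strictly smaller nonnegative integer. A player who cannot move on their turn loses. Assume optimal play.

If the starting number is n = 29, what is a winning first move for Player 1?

Move to 0.

Classify positions by backward induction: terminal positions (no move available) are L. From any other position, the mover wins iff some move reaches an L.
n=0: no move → L
n=1: no move → L
n=2: reaches L-position 0 → W
n=3: reaches L-position 0 → W
n=4: only reaches 2(W), 3(W), all W → L
n=5: reaches L-position 0 → W
n=6: reaches L-position 4 → W
n=7: reaches L-position 0 → W
n=8: reaches L-position 4 → W
n=9: only reaches 6(W), 8(W), all W → L
n=10: reaches L-position 9 → W
n=11: reaches L-position 0 → W
n=12: reaches L-position 9 → W
n=13: reaches L-position 0 → W
n=14: only reaches 7(W), 12(W), 13(W), all W → L
n=15: reaches L-position 14 → W
n=16: reaches L-position 14 → W
n=17: reaches L-position 0 → W
n=18: reaches L-position 9 → W
n=19: reaches L-position 0 → W
n=20: only reaches 10(W), 15(W), 16(W), 18(W), 19(W), all W → L
n=21: reaches L-position 14 → W
n=22: reaches L-position 20 → W
n=23: reaches L-position 0 → W
n=24: reaches L-position 20 → W
n=25: reaches L-position 20 → W
n=26: only reaches 13(W), 24(W), 25(W), all W → L
n=27: reaches L-position 26 → W
n=28: reaches L-position 14 → W
n=29: reaches L-position 0 → W
From 29, the L positions reachable in one move are: 0.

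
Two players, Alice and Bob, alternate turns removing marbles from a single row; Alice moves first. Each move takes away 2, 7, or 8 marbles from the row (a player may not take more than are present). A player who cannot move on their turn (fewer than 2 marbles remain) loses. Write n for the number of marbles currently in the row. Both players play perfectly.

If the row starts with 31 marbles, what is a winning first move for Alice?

Remove 2, leaving 29.

Classify positions by backward induction: terminal positions (no move available) are L. From any other position, the mover wins iff some move reaches an L.
n=0: no move → L
n=1: no move → L
n=2: can move to 0, which is L ⇒ W
n=3: can move to 1, which is L ⇒ W
n=4: the only move is to 2(W), a W ⇒ L
n=5: the only move is to 3(W), a W ⇒ L
n=6: can move to 4, which is L ⇒ W
n=7: can move to 5, which is L ⇒ W
n=8: can move to 1, which is L ⇒ W
n=9: can move to 1, which is L ⇒ W
n=10: moves to 8(W), 3(W), 2(W); every one is W ⇒ L
n=11: can move to 4, which is L ⇒ W
n=12: can move to 10, which is L ⇒ W
n=13: can move to 5, which is L ⇒ W
n=14: moves to 12(W), 7(W), 6(W); every one is W ⇒ L
n=15: moves to 13(W), 8(W), 7(W); every one is W ⇒ L
n=16: can move to 14, which is L ⇒ W
n=17: can move to 15, which is L ⇒ W
n=18: can move to 10, which is L ⇒ W
n=19: moves to 17(W), 12(W), 11(W); every one is W ⇒ L
n=20: moves to 18(W), 13(W), 12(W); every one is W ⇒ L
n=21: can move to 19, which is L ⇒ W
n=22: can move to 20, which is L ⇒ W
n=23: can move to 15, which is L ⇒ W
n=24: moves to 22(W), 17(W), 16(W); every one is W ⇒ L
n=25: moves to 23(W), 18(W), 17(W); every one is W ⇒ L
n=26: can move to 24, which is L ⇒ W
n=27: can move to 25, which is L ⇒ W
n=28: can move to 20, which is L ⇒ W
n=29: moves to 27(W), 22(W), 21(W); every one is W ⇒ L
n=30: moves to 28(W), 23(W), 22(W); every one is W ⇒ L
n=31: can move to 29, which is L ⇒ W
From 31, the L positions reachable in one move are: 29, 24. Any move reaching one of these is winning.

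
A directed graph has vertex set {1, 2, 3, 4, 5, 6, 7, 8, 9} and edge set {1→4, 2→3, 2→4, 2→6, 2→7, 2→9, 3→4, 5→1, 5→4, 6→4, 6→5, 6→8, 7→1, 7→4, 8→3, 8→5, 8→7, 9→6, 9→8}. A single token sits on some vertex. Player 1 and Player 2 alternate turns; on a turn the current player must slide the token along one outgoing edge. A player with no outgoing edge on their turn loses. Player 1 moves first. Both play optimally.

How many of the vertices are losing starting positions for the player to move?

Build the W/L table. Terminal = L. A non-terminal position is W if it has a move to some L; otherwise it is L.
Every edge goes from a vertex to one that appears earlier in the order 4, 1, 5, 7, 3, 8, 6, 9, 2, so processing vertices in that order labels each vertex after all of its successors.
4: no outgoing edge → L
1: →4(L), so W
5: →4(L), so W
7: →4(L), so W
3: →4(L), so W
8: →3(W), 7(W), 5(W) — all W, so L
6: →8(L), so W
9: →8(L), so W
2: →4(L), so W
The L vertices are 4, 8; that is 2 in all.

2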